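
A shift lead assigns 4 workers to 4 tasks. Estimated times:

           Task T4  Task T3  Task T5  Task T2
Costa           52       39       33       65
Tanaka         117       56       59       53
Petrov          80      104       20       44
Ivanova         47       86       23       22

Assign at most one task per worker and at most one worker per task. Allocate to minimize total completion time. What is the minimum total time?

Optimal: Costa→Task T4 (52 min), Tanaka→Task T3 (56 min), Petrov→Task T5 (20 min), Ivanova→Task T2 (22 min) — total 52+56+20+22 = 150 min.
Min-entry greedy (repeatedly take the single cheapest remaining cell) gives 198 min, worse by 48.
Next-best assignment: Costa→Task T3, Tanaka→Task T2, Petrov→Task T5, Ivanova→Task T4 = 159 min.
Checked against all permutations: 150 min is optimal.

Minimum total: 150 min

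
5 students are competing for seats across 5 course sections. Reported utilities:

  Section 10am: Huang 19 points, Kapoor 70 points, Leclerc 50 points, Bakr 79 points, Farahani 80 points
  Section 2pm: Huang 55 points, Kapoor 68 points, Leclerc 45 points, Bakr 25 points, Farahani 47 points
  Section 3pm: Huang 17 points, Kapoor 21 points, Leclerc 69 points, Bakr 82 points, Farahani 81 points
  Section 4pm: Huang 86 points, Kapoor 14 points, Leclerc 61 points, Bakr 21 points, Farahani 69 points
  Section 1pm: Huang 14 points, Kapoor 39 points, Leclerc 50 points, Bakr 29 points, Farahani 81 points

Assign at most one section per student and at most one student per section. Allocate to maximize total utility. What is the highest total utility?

This is a one-to-one assignment (maximum-weight bipartite matching).
Optimal: Huang→Section 4pm (86 points), Kapoor→Section 2pm (68 points), Leclerc→Section 3pm (69 points), Bakr→Section 10am (79 points), Farahani→Section 1pm (81 points) — total 86+68+69+79+81 = 383 points.
Max-entry greedy (repeatedly take the single best remaining cell) gives 364 points, worse by 19.

Max total: 383 points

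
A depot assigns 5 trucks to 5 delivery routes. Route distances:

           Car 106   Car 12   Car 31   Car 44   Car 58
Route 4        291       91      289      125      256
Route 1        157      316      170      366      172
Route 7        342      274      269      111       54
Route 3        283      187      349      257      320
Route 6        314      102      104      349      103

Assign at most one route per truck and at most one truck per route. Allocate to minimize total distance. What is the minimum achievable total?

Treat this as an assignment problem: match each truck to one route.
Optimal: Car 106→Route 1 (157 km), Car 12→Route 3 (187 km), Car 31→Route 6 (104 km), Car 44→Route 4 (125 km), Car 58→Route 7 (54 km) — total 157+187+104+125+54 = 627 km.
Min-entry greedy (repeatedly take the single cheapest remaining cell) gives 663 km, worse by 36.
Checked against all permutations: 627 km is optimal.

Minimum total: 627 km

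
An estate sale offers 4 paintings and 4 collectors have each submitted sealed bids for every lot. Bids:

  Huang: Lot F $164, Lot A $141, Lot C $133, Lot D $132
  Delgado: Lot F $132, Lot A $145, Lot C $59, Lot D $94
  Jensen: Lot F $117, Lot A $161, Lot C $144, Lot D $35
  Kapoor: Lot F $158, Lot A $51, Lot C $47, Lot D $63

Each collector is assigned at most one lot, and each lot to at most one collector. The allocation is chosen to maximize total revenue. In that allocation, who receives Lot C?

Jensen receives Lot C.

Optimal: Huang→Lot D ($132), Delgado→Lot A ($145), Jensen→Lot C ($144), Kapoor→Lot F ($158) — total 132+145+144+158 = $579.
Max-entry greedy (repeatedly take the single best remaining cell) gives $466, worse by 113.
Swapping Huang↔Jensen (Huang→Lot C $133, Jensen→Lot D $35) loses 108.
Jensen's own top lot is Lot A ($161), but forcing Jensen→Lot A and reassigning the rest optimally gives only $546 — worse by 33.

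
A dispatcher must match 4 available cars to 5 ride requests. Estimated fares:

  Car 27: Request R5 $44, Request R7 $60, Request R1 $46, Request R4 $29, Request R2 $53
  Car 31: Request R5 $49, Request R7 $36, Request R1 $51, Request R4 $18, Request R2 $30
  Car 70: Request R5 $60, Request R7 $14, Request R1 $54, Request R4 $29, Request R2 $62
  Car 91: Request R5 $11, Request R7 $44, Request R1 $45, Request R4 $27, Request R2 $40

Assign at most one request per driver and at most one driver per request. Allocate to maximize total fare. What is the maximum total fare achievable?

Maximum total: $216

This is the linear assignment problem.
Optimal: Car 27→Request R7 ($60), Car 31→Request R5 ($49), Car 70→Request R2 ($62), Car 91→Request R1 ($45) — total 60+49+62+45 = $216.
Column-greedy (each request in turn goes to its best remaining driver) gives $198, worse by 18.
Checked against all permutations: $216 is optimal.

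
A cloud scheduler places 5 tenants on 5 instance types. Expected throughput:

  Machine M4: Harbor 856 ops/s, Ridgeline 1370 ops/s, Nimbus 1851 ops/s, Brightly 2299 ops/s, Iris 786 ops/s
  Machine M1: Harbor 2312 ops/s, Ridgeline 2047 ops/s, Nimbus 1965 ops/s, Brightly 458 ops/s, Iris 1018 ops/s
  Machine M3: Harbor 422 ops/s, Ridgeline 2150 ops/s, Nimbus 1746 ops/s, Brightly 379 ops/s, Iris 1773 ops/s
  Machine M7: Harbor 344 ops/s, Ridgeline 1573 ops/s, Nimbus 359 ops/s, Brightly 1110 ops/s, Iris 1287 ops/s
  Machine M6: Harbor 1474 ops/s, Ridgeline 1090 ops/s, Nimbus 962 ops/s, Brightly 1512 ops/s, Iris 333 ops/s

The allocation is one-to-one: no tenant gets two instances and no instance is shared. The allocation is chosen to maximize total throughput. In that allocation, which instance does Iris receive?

This is a one-to-one assignment (maximum-weight bipartite matching).
Optimal: Harbor→Machine M6 (1474 ops/s), Ridgeline→Machine M3 (2150 ops/s), Nimbus→Machine M1 (1965 ops/s), Brightly→Machine M4 (2299 ops/s), Iris→Machine M7 (1287 ops/s) — total 1474+2150+1965+2299+1287 = 9175 ops/s.
Row-greedy (each tenant in turn takes its best remaining instance) gives 9112 ops/s, worse by 63.
Checked against all permutations: 9175 ops/s is optimal.
Iris's own top instance is Machine M3 (1773 ops/s), but forcing Iris→Machine M3 and reassigning the rest optimally gives only 9084 ops/s — worse by 91.

Iris receives Machine M7.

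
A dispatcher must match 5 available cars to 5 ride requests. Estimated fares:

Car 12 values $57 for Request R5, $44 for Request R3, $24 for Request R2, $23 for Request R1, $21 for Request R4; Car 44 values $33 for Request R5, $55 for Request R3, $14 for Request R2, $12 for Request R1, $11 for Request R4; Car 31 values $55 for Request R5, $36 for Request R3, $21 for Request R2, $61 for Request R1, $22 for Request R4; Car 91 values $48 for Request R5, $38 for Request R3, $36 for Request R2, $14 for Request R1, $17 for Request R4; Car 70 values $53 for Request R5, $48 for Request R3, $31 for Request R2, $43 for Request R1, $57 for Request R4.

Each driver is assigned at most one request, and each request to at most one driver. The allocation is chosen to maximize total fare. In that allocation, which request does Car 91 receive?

Car 91 receives Request R2.

Treat this as an assignment problem: match each driver to one request.
Optimal: Car 12→Request R5 ($57), Car 44→Request R3 ($55), Car 31→Request R1 ($61), Car 91→Request R2 ($36), Car 70→Request R4 ($57) — total 57+55+61+36+57 = $266.
Next-best assignment: Car 12→Request R2, Car 44→Request R3, Car 31→Request R1, Car 91→Request R5, Car 70→Request R4 = $245.
Car 91's own top request is Request R5 ($48), but forcing Car 91→Request R5 and reassigning the rest optimally gives only $245 — worse by 21.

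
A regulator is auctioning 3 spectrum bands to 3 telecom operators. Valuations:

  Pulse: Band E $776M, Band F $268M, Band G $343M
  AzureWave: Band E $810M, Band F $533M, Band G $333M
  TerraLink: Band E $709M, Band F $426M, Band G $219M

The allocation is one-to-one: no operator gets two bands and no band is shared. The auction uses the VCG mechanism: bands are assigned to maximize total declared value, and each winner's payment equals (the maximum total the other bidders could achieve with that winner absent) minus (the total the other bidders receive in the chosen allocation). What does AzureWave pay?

AzureWave pays $150M.

Efficient allocation: Pulse→Band G ($343M), AzureWave→Band F ($533M), TerraLink→Band E ($709M); total welfare W = $1585M.
AzureWave receives Band F at value $533M, so the others get W − 533 = $1052M.
Without AzureWave: best allocation of the remaining 2 bidders over all 3 bands is Pulse→Band E ($776M), TerraLink→Band F ($426M), total $1202M.
VCG payment = (others' best without AzureWave) − (others' welfare with AzureWave) = 1202 − 1052 = $150M.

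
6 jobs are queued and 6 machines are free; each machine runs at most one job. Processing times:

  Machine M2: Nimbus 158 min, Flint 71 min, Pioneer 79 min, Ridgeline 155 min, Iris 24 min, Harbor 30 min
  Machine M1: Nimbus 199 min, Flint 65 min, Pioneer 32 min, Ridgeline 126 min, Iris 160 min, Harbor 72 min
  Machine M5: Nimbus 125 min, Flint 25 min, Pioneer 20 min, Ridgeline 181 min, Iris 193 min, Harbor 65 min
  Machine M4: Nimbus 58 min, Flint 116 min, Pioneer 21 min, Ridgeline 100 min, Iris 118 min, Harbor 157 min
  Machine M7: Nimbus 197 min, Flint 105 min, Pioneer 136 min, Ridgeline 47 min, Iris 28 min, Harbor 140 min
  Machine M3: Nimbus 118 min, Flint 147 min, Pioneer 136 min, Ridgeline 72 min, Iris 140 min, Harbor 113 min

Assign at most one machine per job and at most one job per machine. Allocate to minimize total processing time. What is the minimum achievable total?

Min total: 245 min

Optimal: Nimbus→Machine M4 (58 min), Flint→Machine M5 (25 min), Pioneer→Machine M1 (32 min), Ridgeline→Machine M3 (72 min), Iris→Machine M7 (28 min), Harbor→Machine M2 (30 min) — total 58+25+32+72+28+30 = 245 min.
Min-entry greedy (repeatedly take the single cheapest remaining cell) gives 327 min, worse by 82.
No other one-to-one assignment undercuts 245 min.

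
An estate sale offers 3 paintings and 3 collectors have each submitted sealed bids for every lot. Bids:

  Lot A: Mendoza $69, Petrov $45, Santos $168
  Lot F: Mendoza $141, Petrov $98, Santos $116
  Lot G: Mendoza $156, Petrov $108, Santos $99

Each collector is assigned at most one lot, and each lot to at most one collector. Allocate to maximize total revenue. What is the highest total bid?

Maximum total: $422

This is the linear assignment problem.
Optimal: Mendoza→Lot G ($156), Petrov→Lot F ($98), Santos→Lot A ($168) — total 156+98+168 = $422.
Column-greedy (each lot in turn goes to its best remaining collector) gives $417, worse by 5.
Next-best assignment: Mendoza→Lot F, Petrov→Lot G, Santos→Lot A = $417.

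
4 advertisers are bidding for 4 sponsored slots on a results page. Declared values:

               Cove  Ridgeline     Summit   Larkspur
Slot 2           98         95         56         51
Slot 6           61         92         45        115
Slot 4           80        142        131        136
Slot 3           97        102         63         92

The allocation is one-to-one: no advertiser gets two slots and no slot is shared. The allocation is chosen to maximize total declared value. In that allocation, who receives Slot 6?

This is the linear assignment problem.
Optimal: Cove→Slot 2 ($98), Ridgeline→Slot 3 ($102), Summit→Slot 4 ($131), Larkspur→Slot 6 ($115) — total 98+102+131+115 = $446.
Max-entry greedy (repeatedly take the single best remaining cell) gives $418, worse by 28.
No other one-to-one assignment exceeds $446.
Larkspur's own top slot is Slot 4 ($136), but forcing Larkspur→Slot 4 and reassigning the rest optimally gives only $389 — worse by 57.

Larkspur receives Slot 6.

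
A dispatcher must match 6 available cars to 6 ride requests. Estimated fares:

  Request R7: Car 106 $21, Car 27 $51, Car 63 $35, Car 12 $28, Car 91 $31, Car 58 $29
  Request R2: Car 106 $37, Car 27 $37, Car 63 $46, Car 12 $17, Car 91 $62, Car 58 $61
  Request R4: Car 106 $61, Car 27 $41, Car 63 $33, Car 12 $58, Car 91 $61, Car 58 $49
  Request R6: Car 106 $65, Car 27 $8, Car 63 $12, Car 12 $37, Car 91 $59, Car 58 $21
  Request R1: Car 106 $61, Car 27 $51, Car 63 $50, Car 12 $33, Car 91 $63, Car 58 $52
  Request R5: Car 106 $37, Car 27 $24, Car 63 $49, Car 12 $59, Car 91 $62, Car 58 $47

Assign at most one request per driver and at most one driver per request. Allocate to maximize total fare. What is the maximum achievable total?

Optimal: Car 106→Request R6 ($65), Car 27→Request R7 ($51), Car 63→Request R1 ($50), Car 12→Request R4 ($58), Car 91→Request R5 ($62), Car 58→Request R2 ($61) — total 65+51+50+58+62+61 = $347.
Max-entry greedy (repeatedly take the single best remaining cell) gives $332, worse by 15.

Max total: $347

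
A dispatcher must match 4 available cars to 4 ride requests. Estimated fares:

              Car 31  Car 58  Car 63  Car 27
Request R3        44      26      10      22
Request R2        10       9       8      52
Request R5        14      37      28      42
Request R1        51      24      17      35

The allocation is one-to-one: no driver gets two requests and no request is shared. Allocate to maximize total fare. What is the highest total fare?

Optimal: Car 31→Request R1 ($51), Car 58→Request R3 ($26), Car 63→Request R5 ($28), Car 27→Request R2 ($52) — total 51+26+28+52 = $157.
Column-greedy (each request in turn goes to its best remaining driver) gives $150, worse by 7.
Checked against all permutations: $157 is optimal.

Maximum total: $157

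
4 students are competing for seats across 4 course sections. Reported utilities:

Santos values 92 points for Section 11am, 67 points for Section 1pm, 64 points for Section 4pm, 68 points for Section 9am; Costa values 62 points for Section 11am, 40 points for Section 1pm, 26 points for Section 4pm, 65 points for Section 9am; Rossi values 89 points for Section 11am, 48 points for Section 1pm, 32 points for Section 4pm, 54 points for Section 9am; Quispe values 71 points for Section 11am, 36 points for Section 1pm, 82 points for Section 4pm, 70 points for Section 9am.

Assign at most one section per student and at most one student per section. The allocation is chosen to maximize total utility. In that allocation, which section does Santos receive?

Santos receives Section 1pm.

This is a one-to-one assignment (maximum-weight bipartite matching).
Optimal: Santos→Section 1pm (67 points), Costa→Section 9am (65 points), Rossi→Section 11am (89 points), Quispe→Section 4pm (82 points) — total 67+65+89+82 = 303 points.
Row-greedy (each student in turn takes its best remaining section) gives 287 points, worse by 16.
Checked against all permutations: 303 points is optimal.
Santos's own top section is Section 11am (92 points), but forcing Santos→Section 11am and reassigning the rest optimally gives only 287 points — worse by 16.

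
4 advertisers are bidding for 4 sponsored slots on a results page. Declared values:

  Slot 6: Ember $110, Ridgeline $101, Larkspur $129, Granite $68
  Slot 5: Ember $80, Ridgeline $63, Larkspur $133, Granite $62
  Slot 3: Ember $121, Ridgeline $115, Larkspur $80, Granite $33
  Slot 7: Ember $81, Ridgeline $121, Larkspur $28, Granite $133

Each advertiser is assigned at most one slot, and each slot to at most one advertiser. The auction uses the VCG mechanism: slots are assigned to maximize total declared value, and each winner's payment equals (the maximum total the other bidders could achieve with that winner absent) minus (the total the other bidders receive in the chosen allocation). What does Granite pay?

Granite pays $17.

Efficient allocation: Ember→Slot 6 ($110), Ridgeline→Slot 3 ($115), Larkspur→Slot 5 ($133), Granite→Slot 7 ($133); total welfare W = $491.
Granite receives Slot 7 at value $133, so the others get W − 133 = $358.
Without Granite: best allocation of the remaining 3 bidders over all 4 slots is Ember→Slot 3 ($121), Ridgeline→Slot 7 ($121), Larkspur→Slot 5 ($133), total $375.
VCG payment = (others' best without Granite) − (others' welfare with Granite) = 375 − 358 = $17.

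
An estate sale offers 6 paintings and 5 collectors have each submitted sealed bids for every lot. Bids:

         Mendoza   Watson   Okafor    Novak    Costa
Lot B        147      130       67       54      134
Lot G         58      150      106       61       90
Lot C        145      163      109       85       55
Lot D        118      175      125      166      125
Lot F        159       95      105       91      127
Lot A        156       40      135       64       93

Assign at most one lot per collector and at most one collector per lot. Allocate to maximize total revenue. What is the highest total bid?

This is a one-to-one assignment (maximum-weight bipartite matching).
Optimal: Mendoza→Lot F ($159), Watson→Lot C ($163), Okafor→Lot A ($135), Novak→Lot D ($166), Costa→Lot B ($134) — total 159+163+135+166+134 = $757.
Row-greedy (each collector in turn takes its best remaining lot) gives $688, worse by 69.
Swapping Costa↔Mendoza (Costa→Lot F $127, Mendoza→Lot B $147) loses 19.
Checked against all permutations: $757 is optimal.

Maximum total: $757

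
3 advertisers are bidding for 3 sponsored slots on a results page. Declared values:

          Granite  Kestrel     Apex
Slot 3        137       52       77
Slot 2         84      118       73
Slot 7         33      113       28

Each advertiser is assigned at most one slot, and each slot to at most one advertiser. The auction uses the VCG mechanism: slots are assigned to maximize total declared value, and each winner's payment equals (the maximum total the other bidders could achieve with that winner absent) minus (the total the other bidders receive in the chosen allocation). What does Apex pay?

Apex pays $5.

Efficient allocation: Granite→Slot 3 ($137), Kestrel→Slot 7 ($113), Apex→Slot 2 ($73); total welfare W = $323.
Apex receives Slot 2 at value $73, so the others get W − 73 = $250.
Without Apex: best allocation of the remaining 2 bidders over all 3 slots is Granite→Slot 3 ($137), Kestrel→Slot 2 ($118), total $255.
VCG payment = (others' best without Apex) − (others' welfare with Apex) = 255 − 250 = $5.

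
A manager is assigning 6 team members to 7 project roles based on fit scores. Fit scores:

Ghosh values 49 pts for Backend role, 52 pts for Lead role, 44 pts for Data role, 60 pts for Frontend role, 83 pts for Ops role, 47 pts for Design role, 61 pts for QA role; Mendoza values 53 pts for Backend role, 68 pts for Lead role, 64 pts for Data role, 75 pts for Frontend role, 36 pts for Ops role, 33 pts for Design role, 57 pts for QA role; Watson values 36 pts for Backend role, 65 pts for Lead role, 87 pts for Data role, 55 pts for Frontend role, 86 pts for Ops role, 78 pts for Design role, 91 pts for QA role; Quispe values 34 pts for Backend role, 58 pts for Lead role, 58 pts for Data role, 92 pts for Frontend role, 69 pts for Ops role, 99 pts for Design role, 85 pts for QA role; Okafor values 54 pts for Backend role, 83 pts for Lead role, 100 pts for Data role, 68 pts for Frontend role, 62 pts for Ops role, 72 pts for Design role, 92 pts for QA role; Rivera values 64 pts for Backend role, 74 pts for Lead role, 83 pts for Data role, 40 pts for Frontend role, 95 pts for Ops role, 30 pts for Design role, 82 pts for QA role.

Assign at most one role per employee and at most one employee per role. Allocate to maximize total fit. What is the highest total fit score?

Optimal: Ghosh→Ops role (83 pts), Mendoza→Frontend role (75 pts), Watson→QA role (91 pts), Quispe→Design role (99 pts), Okafor→Data role (100 pts), Rivera→Lead role (74 pts) — total 83+75+91+99+100+74 = 522 pts.
Max-entry greedy (repeatedly take the single best remaining cell) gives 512 pts, worse by 10.
Next-best assignment: Ghosh→Ops role, Mendoza→Frontend role, Watson→QA role, Quispe→Design role, Okafor→Lead role, Rivera→Data role = 514 pts.

Max total: 522 pts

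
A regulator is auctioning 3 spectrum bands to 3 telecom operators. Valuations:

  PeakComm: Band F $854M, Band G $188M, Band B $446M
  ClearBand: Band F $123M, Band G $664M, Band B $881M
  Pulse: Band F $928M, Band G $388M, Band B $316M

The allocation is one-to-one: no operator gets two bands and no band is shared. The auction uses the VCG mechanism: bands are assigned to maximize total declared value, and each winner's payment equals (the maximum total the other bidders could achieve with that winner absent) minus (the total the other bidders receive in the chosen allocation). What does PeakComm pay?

PeakComm pays $540M.

Efficient allocation: PeakComm→Band F ($854M), ClearBand→Band B ($881M), Pulse→Band G ($388M); total welfare W = $2123M.
PeakComm receives Band F at value $854M, so the others get W − 854 = $1269M.
Without PeakComm: best allocation of the remaining 2 bidders over all 3 bands is ClearBand→Band B ($881M), Pulse→Band F ($928M), total $1809M.
VCG payment = (others' best without PeakComm) − (others' welfare with PeakComm) = 1809 − 1269 = $540M.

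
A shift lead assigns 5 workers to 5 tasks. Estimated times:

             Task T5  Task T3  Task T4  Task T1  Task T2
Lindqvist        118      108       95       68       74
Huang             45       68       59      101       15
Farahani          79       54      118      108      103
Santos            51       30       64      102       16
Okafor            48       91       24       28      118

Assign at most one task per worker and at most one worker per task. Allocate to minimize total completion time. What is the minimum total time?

Minimum total: 207 min

Optimal: Lindqvist→Task T1 (68 min), Huang→Task T5 (45 min), Farahani→Task T3 (54 min), Santos→Task T2 (16 min), Okafor→Task T4 (24 min) — total 68+45+54+16+24 = 207 min.
Next-best assignment: Lindqvist→Task T1, Huang→Task T2, Farahani→Task T3, Santos→Task T5, Okafor→Task T4 = 212 min.
Swapping Okafor↔Huang (Okafor→Task T5 48 min, Huang→Task T4 59 min) adds 38.
Checked against all permutations: 207 min is optimal.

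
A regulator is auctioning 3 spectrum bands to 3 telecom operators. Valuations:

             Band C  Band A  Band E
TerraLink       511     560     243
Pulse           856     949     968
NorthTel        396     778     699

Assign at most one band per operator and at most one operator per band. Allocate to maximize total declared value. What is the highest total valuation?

This is the linear assignment problem.
Optimal: TerraLink→Band C ($511M), Pulse→Band E ($968M), NorthTel→Band A ($778M) — total 511+968+778 = $2257M.
Column-greedy (each band in turn goes to its best remaining operator) gives $1877M, worse by 380.
No other one-to-one assignment exceeds $2257M.

Max total: $2257M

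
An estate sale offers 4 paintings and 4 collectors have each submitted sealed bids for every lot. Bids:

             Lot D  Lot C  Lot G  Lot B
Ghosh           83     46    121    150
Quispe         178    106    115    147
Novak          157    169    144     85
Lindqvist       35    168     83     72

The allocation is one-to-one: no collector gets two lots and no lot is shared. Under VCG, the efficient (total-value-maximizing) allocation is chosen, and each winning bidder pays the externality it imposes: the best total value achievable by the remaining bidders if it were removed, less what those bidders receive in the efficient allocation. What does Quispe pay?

Quispe pays $13.

Efficient allocation: Ghosh→Lot B ($150), Quispe→Lot D ($178), Novak→Lot G ($144), Lindqvist→Lot C ($168); total welfare W = $640.
Quispe receives Lot D at value $178, so the others get W − 178 = $462.
Without Quispe: best allocation of the remaining 3 bidders over all 4 lots is Ghosh→Lot B ($150), Novak→Lot D ($157), Lindqvist→Lot C ($168), total $475.
VCG payment = (others' best without Quispe) − (others' welfare with Quispe) = 475 − 462 = $13.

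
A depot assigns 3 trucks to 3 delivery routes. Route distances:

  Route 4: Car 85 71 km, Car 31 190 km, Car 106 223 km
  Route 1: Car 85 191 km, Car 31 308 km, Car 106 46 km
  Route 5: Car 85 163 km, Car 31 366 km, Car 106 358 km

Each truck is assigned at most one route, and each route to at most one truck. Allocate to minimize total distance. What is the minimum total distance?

Optimal: Car 85→Route 5 (163 km), Car 31→Route 4 (190 km), Car 106→Route 1 (46 km) — total 163+190+46 = 399 km.
Row-greedy (each truck in turn takes its cheapest remaining route) gives 737 km, worse by 338.
Next-best assignment: Car 85→Route 4, Car 31→Route 5, Car 106→Route 1 = 483 km.
Swapping Car 31↔Car 85 (Car 31→Route 5 366 km, Car 85→Route 4 71 km) adds 84.

Min total: 399 km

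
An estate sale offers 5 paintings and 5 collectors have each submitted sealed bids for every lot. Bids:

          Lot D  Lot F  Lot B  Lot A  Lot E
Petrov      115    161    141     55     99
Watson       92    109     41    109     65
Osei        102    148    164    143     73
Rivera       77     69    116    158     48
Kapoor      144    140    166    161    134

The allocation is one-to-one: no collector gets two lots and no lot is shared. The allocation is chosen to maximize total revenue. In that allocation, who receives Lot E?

Kapoor receives Lot E.

Optimal: Petrov→Lot F ($161), Watson→Lot D ($92), Osei→Lot B ($164), Rivera→Lot A ($158), Kapoor→Lot E ($134) — total 161+92+164+158+134 = $709.
Every other assignment is strictly worse.
Kapoor's own top lot is Lot B ($166), but forcing Kapoor→Lot B and reassigning the rest optimally gives only $663 — worse by 46.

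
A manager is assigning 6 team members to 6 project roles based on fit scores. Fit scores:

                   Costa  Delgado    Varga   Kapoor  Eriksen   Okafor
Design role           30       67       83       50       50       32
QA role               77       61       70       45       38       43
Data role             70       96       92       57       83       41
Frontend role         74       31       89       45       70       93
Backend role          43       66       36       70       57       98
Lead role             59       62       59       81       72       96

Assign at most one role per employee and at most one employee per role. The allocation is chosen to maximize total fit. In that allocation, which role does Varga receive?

Optimal: Costa→QA role (77 pts), Delgado→Data role (96 pts), Varga→Design role (83 pts), Kapoor→Lead role (81 pts), Eriksen→Frontend role (70 pts), Okafor→Backend role (98 pts) — total 77+96+83+81+70+98 = 505 pts.
Column-greedy (each role in turn goes to its best remaining employee) gives 491 pts, worse by 14.
Varga's own top role is Data role (92 pts), but forcing Varga→Data role and reassigning the rest optimally gives only 485 pts — worse by 20.

Varga receives Design role.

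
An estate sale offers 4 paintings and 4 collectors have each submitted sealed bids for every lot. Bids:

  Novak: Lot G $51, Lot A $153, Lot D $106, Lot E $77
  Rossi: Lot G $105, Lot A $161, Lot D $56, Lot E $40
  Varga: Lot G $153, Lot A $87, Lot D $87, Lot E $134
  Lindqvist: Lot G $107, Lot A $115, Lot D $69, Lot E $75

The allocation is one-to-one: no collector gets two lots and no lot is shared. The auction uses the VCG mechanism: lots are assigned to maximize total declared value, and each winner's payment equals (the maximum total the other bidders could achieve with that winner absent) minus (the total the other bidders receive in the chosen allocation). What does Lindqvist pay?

Efficient allocation: Novak→Lot D ($106), Rossi→Lot A ($161), Varga→Lot E ($134), Lindqvist→Lot G ($107); total welfare W = $508.
Lindqvist receives Lot G at value $107, so the others get W − 107 = $401.
Without Lindqvist: best allocation of the remaining 3 bidders over all 4 lots is Novak→Lot D ($106), Rossi→Lot A ($161), Varga→Lot G ($153), total $420.
VCG payment = (others' best without Lindqvist) − (others' welfare with Lindqvist) = 420 − 401 = $19.

Lindqvist pays $19.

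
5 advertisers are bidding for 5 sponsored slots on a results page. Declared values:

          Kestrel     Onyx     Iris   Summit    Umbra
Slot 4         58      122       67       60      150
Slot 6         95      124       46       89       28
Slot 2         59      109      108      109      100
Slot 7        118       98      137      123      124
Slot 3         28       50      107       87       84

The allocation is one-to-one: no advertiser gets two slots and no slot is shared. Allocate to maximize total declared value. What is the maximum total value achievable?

Optimal: Kestrel→Slot 7 ($118), Onyx→Slot 6 ($124), Iris→Slot 3 ($107), Summit→Slot 2 ($109), Umbra→Slot 4 ($150) — total 118+124+107+109+150 = $608.
Column-greedy (each slot in turn goes to its best remaining advertiser) gives $548, worse by 60.

Max total: $608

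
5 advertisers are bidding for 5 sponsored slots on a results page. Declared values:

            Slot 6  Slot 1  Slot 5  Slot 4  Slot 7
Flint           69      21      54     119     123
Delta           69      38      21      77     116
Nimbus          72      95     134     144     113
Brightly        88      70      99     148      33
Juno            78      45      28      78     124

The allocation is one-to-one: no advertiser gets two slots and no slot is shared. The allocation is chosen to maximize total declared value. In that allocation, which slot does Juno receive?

Optimal: Flint→Slot 7 ($123), Delta→Slot 1 ($38), Nimbus→Slot 5 ($134), Brightly→Slot 4 ($148), Juno→Slot 6 ($78) — total 123+38+134+148+78 = $521.
Max-entry greedy (repeatedly take the single best remaining cell) gives $513, worse by 8.
Next-best assignment: Flint→Slot 7, Delta→Slot 6, Nimbus→Slot 5, Brightly→Slot 4, Juno→Slot 1 = $519.
Juno's own top slot is Slot 7 ($124), but forcing Juno→Slot 7 and reassigning the rest optimally gives only $516 — worse by 5.

Juno receives Slot 6.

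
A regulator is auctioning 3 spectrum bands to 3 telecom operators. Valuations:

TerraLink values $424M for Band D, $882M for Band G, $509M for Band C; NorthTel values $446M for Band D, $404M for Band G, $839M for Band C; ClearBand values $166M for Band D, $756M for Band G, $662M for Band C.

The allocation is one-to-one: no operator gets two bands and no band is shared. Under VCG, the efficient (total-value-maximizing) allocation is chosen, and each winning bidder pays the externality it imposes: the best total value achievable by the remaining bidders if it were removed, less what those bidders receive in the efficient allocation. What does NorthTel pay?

Efficient allocation: TerraLink→Band D ($424M), NorthTel→Band C ($839M), ClearBand→Band G ($756M); total welfare W = $2019M.
NorthTel receives Band C at value $839M, so the others get W − 839 = $1180M.
Without NorthTel: best allocation of the remaining 2 bidders over all 3 bands is TerraLink→Band G ($882M), ClearBand→Band C ($662M), total $1544M.
VCG payment = (others' best without NorthTel) − (others' welfare with NorthTel) = 1544 − 1180 = $364M.

NorthTel pays $364M.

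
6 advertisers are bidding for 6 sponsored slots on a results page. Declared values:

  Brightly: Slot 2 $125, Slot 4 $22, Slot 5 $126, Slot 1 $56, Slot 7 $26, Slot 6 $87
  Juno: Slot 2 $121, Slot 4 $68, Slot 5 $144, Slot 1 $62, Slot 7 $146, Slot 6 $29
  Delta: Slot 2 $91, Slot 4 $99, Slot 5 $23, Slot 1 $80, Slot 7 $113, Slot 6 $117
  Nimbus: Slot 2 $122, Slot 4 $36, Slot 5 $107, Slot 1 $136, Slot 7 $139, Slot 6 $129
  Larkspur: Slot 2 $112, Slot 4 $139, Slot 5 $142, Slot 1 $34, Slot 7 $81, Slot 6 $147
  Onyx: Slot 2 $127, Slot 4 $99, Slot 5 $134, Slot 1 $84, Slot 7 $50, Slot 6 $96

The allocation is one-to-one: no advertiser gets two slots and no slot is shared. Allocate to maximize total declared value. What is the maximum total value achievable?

Max total: $797

Treat this as an assignment problem: match each advertiser to one slot.
Optimal: Brightly→Slot 2 ($125), Juno→Slot 7 ($146), Delta→Slot 6 ($117), Nimbus→Slot 1 ($136), Larkspur→Slot 4 ($139), Onyx→Slot 5 ($134) — total 125+146+117+136+139+134 = $797.
Column-greedy (each slot in turn goes to its best remaining advertiser) gives $746, worse by 51.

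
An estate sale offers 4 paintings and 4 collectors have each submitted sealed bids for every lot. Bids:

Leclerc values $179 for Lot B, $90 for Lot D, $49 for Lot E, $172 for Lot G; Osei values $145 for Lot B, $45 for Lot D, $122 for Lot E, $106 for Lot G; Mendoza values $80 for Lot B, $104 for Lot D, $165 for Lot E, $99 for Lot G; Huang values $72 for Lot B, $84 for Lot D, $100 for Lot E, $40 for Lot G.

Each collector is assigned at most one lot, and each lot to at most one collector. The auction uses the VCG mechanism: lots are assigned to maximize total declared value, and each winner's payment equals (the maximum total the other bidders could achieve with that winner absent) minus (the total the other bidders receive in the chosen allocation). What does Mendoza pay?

Efficient allocation: Leclerc→Lot G ($172), Osei→Lot B ($145), Mendoza→Lot E ($165), Huang→Lot D ($84); total welfare W = $566.
Mendoza receives Lot E at value $165, so the others get W − 165 = $401.
Without Mendoza: best allocation of the remaining 3 bidders over all 4 lots is Leclerc→Lot G ($172), Osei→Lot B ($145), Huang→Lot E ($100), total $417.
VCG payment = (others' best without Mendoza) − (others' welfare with Mendoza) = 417 − 401 = $16.

Mendoza pays $16.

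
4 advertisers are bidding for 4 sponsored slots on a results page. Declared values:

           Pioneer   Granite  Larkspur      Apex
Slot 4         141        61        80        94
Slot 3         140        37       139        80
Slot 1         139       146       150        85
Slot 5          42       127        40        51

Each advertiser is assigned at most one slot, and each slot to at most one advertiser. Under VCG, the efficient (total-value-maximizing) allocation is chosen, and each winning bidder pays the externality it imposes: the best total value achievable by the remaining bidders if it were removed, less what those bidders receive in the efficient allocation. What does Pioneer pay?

Efficient allocation: Pioneer→Slot 3 ($140), Granite→Slot 5 ($127), Larkspur→Slot 1 ($150), Apex→Slot 4 ($94); total welfare W = $511.
Pioneer receives Slot 3 at value $140, so the others get W − 140 = $371.
Without Pioneer: best allocation of the remaining 3 bidders over all 4 slots is Granite→Slot 1 ($146), Larkspur→Slot 3 ($139), Apex→Slot 4 ($94), total $379.
VCG payment = (others' best without Pioneer) − (others' welfare with Pioneer) = 379 − 371 = $8.

Pioneer pays $8.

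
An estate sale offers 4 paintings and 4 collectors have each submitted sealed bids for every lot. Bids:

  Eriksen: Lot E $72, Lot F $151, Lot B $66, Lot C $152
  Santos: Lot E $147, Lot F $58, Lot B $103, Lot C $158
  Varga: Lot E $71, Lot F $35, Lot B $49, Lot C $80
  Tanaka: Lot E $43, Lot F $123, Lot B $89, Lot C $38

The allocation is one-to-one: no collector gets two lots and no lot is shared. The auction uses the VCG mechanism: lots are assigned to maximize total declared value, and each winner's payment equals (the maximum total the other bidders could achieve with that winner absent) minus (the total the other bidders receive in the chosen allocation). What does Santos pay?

Santos pays $22.

Efficient allocation: Eriksen→Lot C ($152), Santos→Lot E ($147), Varga→Lot B ($49), Tanaka→Lot F ($123); total welfare W = $471.
Santos receives Lot E at value $147, so the others get W − 147 = $324.
Without Santos: best allocation of the remaining 3 bidders over all 4 lots is Eriksen→Lot C ($152), Varga→Lot E ($71), Tanaka→Lot F ($123), total $346.
VCG payment = (others' best without Santos) − (others' welfare with Santos) = 346 − 324 = $22.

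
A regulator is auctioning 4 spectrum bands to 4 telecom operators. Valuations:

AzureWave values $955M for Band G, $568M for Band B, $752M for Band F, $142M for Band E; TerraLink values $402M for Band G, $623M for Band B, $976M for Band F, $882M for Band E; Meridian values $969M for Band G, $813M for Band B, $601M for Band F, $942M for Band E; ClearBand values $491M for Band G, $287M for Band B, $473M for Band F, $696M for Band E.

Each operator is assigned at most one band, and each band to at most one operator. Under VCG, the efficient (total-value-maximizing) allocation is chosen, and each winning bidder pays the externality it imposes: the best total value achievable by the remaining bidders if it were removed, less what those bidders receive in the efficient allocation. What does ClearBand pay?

Efficient allocation: AzureWave→Band G ($955M), TerraLink→Band F ($976M), Meridian→Band B ($813M), ClearBand→Band E ($696M); total welfare W = $3440M.
ClearBand receives Band E at value $696M, so the others get W − 696 = $2744M.
Without ClearBand: best allocation of the remaining 3 bidders over all 4 bands is AzureWave→Band G ($955M), TerraLink→Band F ($976M), Meridian→Band E ($942M), total $2873M.
VCG payment = (others' best without ClearBand) − (others' welfare with ClearBand) = 2873 − 2744 = $129M.

ClearBand pays $129M.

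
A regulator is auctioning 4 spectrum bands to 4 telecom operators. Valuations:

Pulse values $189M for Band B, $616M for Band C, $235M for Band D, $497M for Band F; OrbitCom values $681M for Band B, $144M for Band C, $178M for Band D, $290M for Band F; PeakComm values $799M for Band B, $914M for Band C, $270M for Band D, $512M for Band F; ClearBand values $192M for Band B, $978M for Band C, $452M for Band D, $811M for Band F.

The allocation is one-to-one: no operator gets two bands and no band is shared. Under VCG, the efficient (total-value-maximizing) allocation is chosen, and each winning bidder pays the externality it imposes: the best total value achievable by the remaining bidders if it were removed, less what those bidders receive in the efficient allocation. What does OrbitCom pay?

OrbitCom pays $314M.

Efficient allocation: Pulse→Band D ($235M), OrbitCom→Band B ($681M), PeakComm→Band C ($914M), ClearBand→Band F ($811M); total welfare W = $2641M.
OrbitCom receives Band B at value $681M, so the others get W − 681 = $1960M.
Without OrbitCom: best allocation of the remaining 3 bidders over all 4 bands is Pulse→Band F ($497M), PeakComm→Band B ($799M), ClearBand→Band C ($978M), total $2274M.
VCG payment = (others' best without OrbitCom) − (others' welfare with OrbitCom) = 2274 − 1960 = $314M.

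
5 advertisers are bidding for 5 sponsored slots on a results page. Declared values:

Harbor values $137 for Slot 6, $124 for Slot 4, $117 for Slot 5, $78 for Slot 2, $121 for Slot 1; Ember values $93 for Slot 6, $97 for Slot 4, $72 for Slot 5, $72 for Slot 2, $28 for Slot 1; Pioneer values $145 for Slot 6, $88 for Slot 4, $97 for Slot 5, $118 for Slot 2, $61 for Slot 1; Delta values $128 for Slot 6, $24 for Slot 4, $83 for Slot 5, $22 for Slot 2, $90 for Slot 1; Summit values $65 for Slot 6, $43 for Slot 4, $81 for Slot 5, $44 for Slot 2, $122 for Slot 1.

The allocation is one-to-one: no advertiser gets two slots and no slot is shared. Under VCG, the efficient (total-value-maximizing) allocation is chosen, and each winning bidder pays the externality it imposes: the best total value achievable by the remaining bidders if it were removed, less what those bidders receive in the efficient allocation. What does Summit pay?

Efficient allocation: Harbor→Slot 5 ($117), Ember→Slot 4 ($97), Pioneer→Slot 2 ($118), Delta→Slot 6 ($128), Summit→Slot 1 ($122); total welfare W = $582.
Summit receives Slot 1 at value $122, so the others get W − 122 = $460.
Without Summit: best allocation of the remaining 4 bidders over all 5 slots is Harbor→Slot 1 ($121), Ember→Slot 4 ($97), Pioneer→Slot 2 ($118), Delta→Slot 6 ($128), total $464.
VCG payment = (others' best without Summit) − (others' welfare with Summit) = 464 − 460 = $4.

Summit pays $4.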